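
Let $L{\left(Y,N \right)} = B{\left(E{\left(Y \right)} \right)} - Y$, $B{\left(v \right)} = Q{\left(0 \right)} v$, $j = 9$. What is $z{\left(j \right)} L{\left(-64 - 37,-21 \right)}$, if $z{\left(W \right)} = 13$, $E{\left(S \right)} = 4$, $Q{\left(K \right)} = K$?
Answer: $1313$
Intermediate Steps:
$B{\left(v \right)} = 0$ ($B{\left(v \right)} = 0 v = 0$)
$L{\left(Y,N \right)} = - Y$ ($L{\left(Y,N \right)} = 0 - Y = - Y$)
$z{\left(j \right)} L{\left(-64 - 37,-21 \right)} = 13 \left(- (-64 - 37)\right) = 13 \left(\left(-1\right) \left(-101\right)\right) = 13 \cdot 101 = 1313$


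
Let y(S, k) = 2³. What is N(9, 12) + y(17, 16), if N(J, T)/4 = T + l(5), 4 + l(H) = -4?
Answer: 24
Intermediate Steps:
y(S, k) = 8
l(H) = -8 (l(H) = -4 - 4 = -8)
N(J, T) = -32 + 4*T (N(J, T) = 4*(T - 8) = 4*(-8 + T) = -32 + 4*T)
N(9, 12) + y(17, 16) = (-32 + 4*12) + 8 = (-32 + 48) + 8 = 16 + 8 = 24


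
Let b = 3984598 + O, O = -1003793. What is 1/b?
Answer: 1/2980805 ≈ 3.3548e-7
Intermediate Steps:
b = 2980805 (b = 3984598 - 1003793 = 2980805)
1/b = 1/2980805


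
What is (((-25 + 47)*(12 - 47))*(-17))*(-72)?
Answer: -942480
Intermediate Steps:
(((-25 + 47)*(12 - 47))*(-17))*(-72) = ((22*(-35))*(-17))*(-72) = -770*(-17)*(-72) = 13090*(-72) = -942480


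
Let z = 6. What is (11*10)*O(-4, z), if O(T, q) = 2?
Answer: 220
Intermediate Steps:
(11*10)*O(-4, z) = (11*10)*2 = 110*2 = 220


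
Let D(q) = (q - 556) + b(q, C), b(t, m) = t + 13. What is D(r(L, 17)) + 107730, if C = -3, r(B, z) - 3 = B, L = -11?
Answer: 107171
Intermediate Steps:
r(B, z) = 3 + B
b(t, m) = 13 + t
D(q) = -543 + 2*q (D(q) = (q - 556) + (13 + q) = (-556 + q) + (13 + q) = -543 + 2*q)
D(r(L, 17)) + 107730 = (-543 + 2*(3 - 11)) + 107730 = (-543 + 2*(-8)) + 107730 = (-543 - 16) + 107730 = -559 + 107730 = 107171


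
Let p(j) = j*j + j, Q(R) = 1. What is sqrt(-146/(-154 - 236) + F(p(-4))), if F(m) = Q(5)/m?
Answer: sqrt(7735)/130 ≈ 0.67653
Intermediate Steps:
p(j) = j + j**2 (p(j) = j**2 + j = j + j**2)
F(m) = 1/m
sqrt(-146/(-154 - 236) + F(p(-4))) = sqrt(-146/(-154 - 236) + 1/(-4*(1 - 4))) = sqrt(-146/(-390) + 1/(-4*(-3))) = sqrt(-146*(-1/390) + 1/12) = sqrt(73/195 + 1/12) = sqrt(119/260) = sqrt(7735)/130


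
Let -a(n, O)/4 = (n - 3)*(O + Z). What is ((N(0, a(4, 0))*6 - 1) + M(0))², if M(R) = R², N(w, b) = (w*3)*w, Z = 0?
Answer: 1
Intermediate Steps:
a(n, O) = -4*O*(-3 + n) (a(n, O) = -4*(n - 3)*(O + 0) = -4*(-3 + n)*O = -4*O*(-3 + n))
N(w, b) = 3*w² (N(w, b) = (3*w)*w = 3*w²)
((N(0, a(4, 0))*6 - 1) + M(0))² = (((3*0²)*6 - 1) + 0²)² = (((3*0)*6 - 1) + 0)² = ((0*6 - 1) + 0)² = ((0 - 1) + 0)² = (-1 + 0)² = (-1)² = 1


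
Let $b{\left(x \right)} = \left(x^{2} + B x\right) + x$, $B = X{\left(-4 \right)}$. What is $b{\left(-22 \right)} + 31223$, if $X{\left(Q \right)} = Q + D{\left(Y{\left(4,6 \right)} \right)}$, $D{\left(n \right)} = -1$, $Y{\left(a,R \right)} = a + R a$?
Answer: $31795$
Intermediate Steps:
$X{\left(Q \right)} = -1 + Q$ ($X{\left(Q \right)} = Q - 1 = -1 + Q$)
$B = -5$ ($B = -1 - 4 = -5$)
$b{\left(x \right)} = x^{2} - 4 x$ ($b{\left(x \right)} = \left(x^{2} - 5 x\right) + x = x^{2} - 4 x$)
$b{\left(-22 \right)} + 31223 = - 22 \left(-4 - 22\right) + 31223 = \left(-22\right) \left(-26\right) + 31223 = 572 + 31223 = 31795$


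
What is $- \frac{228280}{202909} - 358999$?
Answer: $- \frac{72844356371}{202909} \approx -3.59 \cdot 10^{5}$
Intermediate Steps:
$- \frac{228280}{202909} - 358999 = - \frac{72844356371}{202909}$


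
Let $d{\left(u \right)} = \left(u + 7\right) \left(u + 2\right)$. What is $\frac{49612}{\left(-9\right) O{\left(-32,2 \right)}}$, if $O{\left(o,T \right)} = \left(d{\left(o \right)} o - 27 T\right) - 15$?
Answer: $\frac{49612}{216621} \approx 0.22903$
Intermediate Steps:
$d{\left(u \right)} = \left(2 + u\right) \left(7 + u\right)$ ($d{\left(u \right)} = \left(7 + u\right) \left(2 + u\right) = \left(2 + u\right) \left(7 + u\right)$)
$O{\left(o,T \right)} = -15 - 27 T + o \left(14 + o^{2} + 9 o\right)$ ($O{\left(o,T \right)} = \left(\left(14 + o^{2} + 9 o\right) o - 27 T\right) - 15 = \left(o \left(14 + o^{2} + 9 o\right) - 27 T\right) - 15 = \left(- 27 T + o \left(14 + o^{2} + 9 o\right)\right) - 15 = -15 - 27 T + o \left(14 + o^{2} + 9 o\right)$)
$\frac{49612}{\left(-9\right) O{\left(-32,2 \right)}} = \frac{49612}{\left(-9\right) \left(-15 - 54 - 32 \left(14 + \left(-32\right)^{2} + 9 \left(-32\right)\right)\right)} = \frac{49612}{\left(-9\right) \left(-15 - 54 - 32 \left(14 + 1024 - 288\right)\right)} = \frac{49612}{\left(-9\right) \left(-15 - 54 - 24000\right)} = \frac{49612}{\left(-9\right) \left(-24069\right)} = \frac{49612}{216621}$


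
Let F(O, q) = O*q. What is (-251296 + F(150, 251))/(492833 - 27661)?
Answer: -106823/232586 ≈ -0.45928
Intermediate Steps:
(-251296 + F(150, 251))/(492833 - 27661) = (-251296 + 150*251)/(492833 - 27661) = (-251296 + 37650)/465172 = -213646*1/465172 = -106823/232586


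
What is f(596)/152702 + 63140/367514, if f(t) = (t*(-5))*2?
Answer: 266115030/2004290101 ≈ 0.13277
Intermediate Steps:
f(t) = -10*t (f(t) = -5*t*2 = -10*t)
f(596)/152702 + 63140/367514 = -10*596/152702 + 63140/367514 = -5960*1/152702 + 63140*(1/367514) = -2980/76351 + 4510/26251 = 266115030/2004290101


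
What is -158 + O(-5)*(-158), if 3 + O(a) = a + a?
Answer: 1896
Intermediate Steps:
O(a) = -3 + 2*a (O(a) = -3 + (a + a) = -3 + 2*a)
-158 + O(-5)*(-158) = -158 + (-3 + 2*(-5))*(-158) = -158 + (-3 - 10)*(-158) = -158 - 13*(-158) = -158 + 2054 = 1896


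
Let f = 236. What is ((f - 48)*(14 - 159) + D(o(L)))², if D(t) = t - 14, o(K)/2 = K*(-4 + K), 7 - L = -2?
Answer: 738969856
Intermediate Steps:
L = 9 (L = 7 - 1*(-2) = 7 + 2 = 9)
o(K) = 2*K*(-4 + K) (o(K) = 2*(K*(-4 + K)) = 2*K*(-4 + K))
D(t) = -14 + t
((f - 48)*(14 - 159) + D(o(L)))² = ((236 - 48)*(14 - 159) + (-14 + 2*9*(-4 + 9)))² = (188*(-145) + (-14 + 2*9*5))² = (-27260 + (-14 + 90))² = (-27260 + 76)² = (-27184)² = 738969856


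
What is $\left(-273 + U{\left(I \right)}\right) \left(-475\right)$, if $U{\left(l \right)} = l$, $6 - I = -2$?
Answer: $125875$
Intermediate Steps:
$I = 8$ ($I = 6 - -2 = 6 + 2 = 8$)
$\left(-273 + U{\left(I \right)}\right) \left(-475\right) = \left(-273 + 8\right) \left(-475\right) = \left(-265\right) \left(-475\right) = 125875$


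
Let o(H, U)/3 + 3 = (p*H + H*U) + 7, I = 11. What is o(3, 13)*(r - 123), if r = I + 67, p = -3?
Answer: -4590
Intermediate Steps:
r = 78 (r = 11 + 67 = 78)
o(H, U) = 12 - 9*H + 3*H*U (o(H, U) = -9 + 3*((-3*H + H*U) + 7) = -9 + 3*(7 - 3*H + H*U) = -9 + (21 - 9*H + 3*H*U) = 12 - 9*H + 3*H*U)
o(3, 13)*(r - 123) = (12 - 9*3 + 3*3*13)*(78 - 123) = (12 - 27 + 117)*(-45) = 102*(-45) = -4590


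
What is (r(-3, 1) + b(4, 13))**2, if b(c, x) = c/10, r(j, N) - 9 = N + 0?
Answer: 2704/25 ≈ 108.16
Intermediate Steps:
r(j, N) = 9 + N (r(j, N) = 9 + (N + 0) = 9 + N)
b(c, x) = c/10 (b(c, x) = c*(1/10) = c/10)
(r(-3, 1) + b(4, 13))**2 = ((9 + 1) + (1/10)*4)**2 = (10 + 2/5)**2 = (52/5)**2 = 2704/25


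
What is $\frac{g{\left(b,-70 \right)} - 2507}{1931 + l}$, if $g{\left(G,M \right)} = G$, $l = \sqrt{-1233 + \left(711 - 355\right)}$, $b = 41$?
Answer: $- \frac{2380923}{1864819} + \frac{1233 i \sqrt{877}}{1864819} \approx -1.2768 + 0.019581 i$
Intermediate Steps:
$l = i \sqrt{877}$ ($l = \sqrt{-1233 + \left(711 - 355\right)} = \sqrt{-1233 + 356} = \sqrt{-877} = i \sqrt{877} \approx 29.614 i$)
$\frac{g{\left(b,-70 \right)} - 2507}{1931 + l} = \frac{41 - 2507}{1931 + i \sqrt{877}} = - \frac{2466}{1931 + i \sqrt{877}}$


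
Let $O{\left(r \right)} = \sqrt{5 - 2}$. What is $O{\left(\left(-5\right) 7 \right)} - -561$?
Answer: $561 + \sqrt{3} \approx 562.73$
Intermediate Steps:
$O{\left(r \right)} = \sqrt{3}$
$O{\left(\left(-5\right) 7 \right)} - -561 = \sqrt{3} - -561 = \sqrt{3} + 561 = 561 + \sqrt{3}$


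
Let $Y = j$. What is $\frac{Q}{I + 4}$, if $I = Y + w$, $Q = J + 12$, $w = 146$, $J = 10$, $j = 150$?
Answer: $\frac{11}{150} \approx 0.073333$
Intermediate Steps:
$Y = 150$
$Q = 22$ ($Q = 10 + 12 = 22$)
$I = 296$ ($I = 150 + 146 = 296$)
$\frac{Q}{I + 4} = \frac{1}{296 + 4} \cdot 22 = \frac{1}{300} \cdot 22 = \frac{11}{150}$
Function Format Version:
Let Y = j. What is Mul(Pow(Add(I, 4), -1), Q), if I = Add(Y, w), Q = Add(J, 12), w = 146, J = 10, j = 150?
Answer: Rational(11, 150) ≈ 0.073333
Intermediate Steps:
Y = 150
Q = 22 (Q = Add(10, 12) = 22)
I = 296 (I = Add(150, 146) = 296)
Mul(Pow(Add(I, 4), -1), Q) = Mul(Pow(Add(296, 4), -1), 22) = Mul(Pow(300, -1), 22) = Mul(Rational(1, 300), 22) = Rational(11, 150)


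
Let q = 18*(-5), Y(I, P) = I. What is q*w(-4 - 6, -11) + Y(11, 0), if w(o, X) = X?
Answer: 1001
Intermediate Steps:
q = -90
q*w(-4 - 6, -11) + Y(11, 0) = -90*(-11) + 11 = 990 + 11 = 1001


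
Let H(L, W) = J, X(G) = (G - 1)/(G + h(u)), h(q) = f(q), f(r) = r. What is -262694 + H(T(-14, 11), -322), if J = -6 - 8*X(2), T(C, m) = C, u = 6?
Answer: -262701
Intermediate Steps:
h(q) = q
X(G) = (-1 + G)/(6 + G) (X(G) = (G - 1)/(G + 6) = (-1 + G)/(6 + G))
J = -7 (J = -6 - 8*(-1 + 2)/(6 + 2) = -6 - 8/8 = -6 - 1 = -7)
H(L, W) = -7
-262694 + H(T(-14, 11), -322) = -262694 - 7 = -262701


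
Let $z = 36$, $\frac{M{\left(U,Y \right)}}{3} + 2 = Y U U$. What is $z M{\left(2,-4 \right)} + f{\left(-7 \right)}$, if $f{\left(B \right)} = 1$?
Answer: $-1943$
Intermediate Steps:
$M{\left(U,Y \right)} = -6 + 3 Y U^{2}$ ($M{\left(U,Y \right)} = -6 + 3 Y U U = -6 + 3 U Y U = -6 + 3 Y U^{2}$)
$z M{\left(2,-4 \right)} + f{\left(-7 \right)} = 36 \left(-6 + 3 \left(-4\right) 2^{2}\right) + 1 = 36 \left(-6 + 3 \left(-4\right) 4\right) + 1 = 36 \left(-6 - 48\right) + 1 = 36 \left(-54\right) + 1 = -1944 + 1 = -1943$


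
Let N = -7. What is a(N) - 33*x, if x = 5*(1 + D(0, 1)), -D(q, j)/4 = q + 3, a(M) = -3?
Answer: 1812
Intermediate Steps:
D(q, j) = -12 - 4*q (D(q, j) = -4*(q + 3) = -4*(3 + q) = -12 - 4*q)
x = -55 (x = 5*(1 + (-12 - 4*0)) = 5*(1 + (-12 + 0)) = 5*(1 - 12) = 5*(-11) = -55)
a(N) - 33*x = -3 - 33*(-55) = -3 + 1815 = 1812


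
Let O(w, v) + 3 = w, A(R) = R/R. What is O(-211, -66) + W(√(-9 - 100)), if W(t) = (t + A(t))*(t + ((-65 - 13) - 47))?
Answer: -448 - 124*I*√109 ≈ -448.0 - 1294.6*I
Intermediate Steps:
A(R) = 1
O(w, v) = -3 + w
W(t) = (1 + t)*(-125 + t) (W(t) = (t + 1)*(t + ((-65 - 13) - 47)) = (1 + t)*(t + (-78 - 47)) = (1 + t)*(t - 125) = (1 + t)*(-125 + t))
O(-211, -66) + W(√(-9 - 100)) = (-3 - 211) + (-125 + (√(-9 - 100))² - 124*√(-9 - 100)) = -214 + (-125 + (√(-109))² - 124*I*√109) = -214 + (-125 + (I*√109)² - 124*I*√109) = -214 + (-125 - 109 - 124*I*√109) = -214 + (-234 - 124*I*√109) = -448 - 124*I*√109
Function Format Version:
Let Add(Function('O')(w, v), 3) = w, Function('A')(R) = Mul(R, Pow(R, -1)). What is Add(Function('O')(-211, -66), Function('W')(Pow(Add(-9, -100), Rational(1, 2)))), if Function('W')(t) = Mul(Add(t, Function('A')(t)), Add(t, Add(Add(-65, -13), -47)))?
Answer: Add(-448, Mul(-124, I, Pow(109, Rational(1, 2)))) ≈ Add(-448.00, Mul(-1294.6, I))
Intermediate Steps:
Function('A')(R) = 1
Function('O')(w, v) = Add(-3, w)
Function('W')(t) = Mul(Add(1, t), Add(-125, t)) (Function('W')(t) = Mul(Add(t, 1), Add(t, Add(Add(-65, -13), -47))) = Mul(Add(1, t), Add(t, Add(-78, -47))) = Mul(Add(1, t), Add(t, -125)) = Mul(Add(1, t), Add(-125, t)))
Add(Function('O')(-211, -66), Function('W')(Pow(Add(-9, -100), Rational(1, 2)))) = Add(Add(-3, -211), Add(-125, Pow(Pow(Add(-9, -100), Rational(1, 2)), 2), Mul(-124, Pow(Add(-9, -100), Rational(1, 2))))) = Add(-214, Add(-125, Pow(Pow(-109, Rational(1, 2)), 2), Mul(-124, Pow(-109, Rational(1, 2))))) = Add(-214, Add(-125, Pow(Mul(I, Pow(109, Rational(1, 2))), 2), Mul(-124, Mul(I, Pow(109, Rational(1, 2)))))) = Add(-214, Add(-125, -109, Mul(-124, I, Pow(109, Rational(1, 2))))) = Add(-214, Add(-234, Mul(-124, I, Pow(109, Rational(1, 2))))) = Add(-448, Mul(-124, I, Pow(109, Rational(1, 2))))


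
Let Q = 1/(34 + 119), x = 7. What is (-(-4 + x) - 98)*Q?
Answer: -101/153 ≈ -0.66013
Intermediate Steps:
Q = 1/153 ≈ 0.0065359
(-(-4 + x) - 98)*Q = (-(-4 + 7) - 98)*(1/153) = (-1*3 - 98)*(1/153) = (-3 - 98)*(1/153) = -101*1/153 = -101/153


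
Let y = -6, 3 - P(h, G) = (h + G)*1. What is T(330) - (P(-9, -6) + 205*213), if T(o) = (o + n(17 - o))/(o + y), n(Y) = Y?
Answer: -14153275/324 ≈ -43683.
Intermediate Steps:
P(h, G) = 3 - G - h (P(h, G) = 3 - (h + G) = 3 - (G + h) = 3 + (-G - h) = 3 - G - h)
T(o) = 17/(-6 + o) (T(o) = (o + (17 - o))/(o - 6) = 17/(-6 + o))
T(330) - (P(-9, -6) + 205*213) = 17/(-6 + 330) - ((3 - 1*(-6) - 1*(-9)) + 205*213) = 17/324 - ((3 + 6 + 9) + 43665) = 17*(1/324) - (18 + 43665) = 17/324 - 1*43683 = 17/324 - 43683 = -14153275/324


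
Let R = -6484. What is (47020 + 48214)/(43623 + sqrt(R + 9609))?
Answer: 2077196391/951481502 - 1190425*sqrt(5)/951481502 ≈ 2.1803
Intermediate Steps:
(47020 + 48214)/(43623 + sqrt(R + 9609)) = (47020 + 48214)/(43623 + sqrt(-6484 + 9609)) = 95234/(43623 + sqrt(3125)) = 95234/(43623 + 25*sqrt(5))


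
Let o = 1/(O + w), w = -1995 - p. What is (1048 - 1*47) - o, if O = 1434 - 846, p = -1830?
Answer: 423422/423 ≈ 1001.0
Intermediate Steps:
w = -165 (w = -1995 - 1*(-1830) = -1995 + 1830 = -165)
O = 588
o = 1/423 (o = 1/(588 - 165) = 1/423 ≈ 0.0023641)
(1048 - 1*47) - o = (1048 - 1*47) - 1*1/423 = (1048 - 47) - 1/423 = 1001 - 1/423 = 423422/423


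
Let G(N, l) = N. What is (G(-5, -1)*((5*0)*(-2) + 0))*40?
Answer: 0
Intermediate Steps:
(G(-5, -1)*((5*0)*(-2) + 0))*40 = -5*((5*0)*(-2) + 0)*40 = -5*(0*(-2) + 0)*40 = -5*(0 + 0)*40 = -5*0*40 = 0*40 = 0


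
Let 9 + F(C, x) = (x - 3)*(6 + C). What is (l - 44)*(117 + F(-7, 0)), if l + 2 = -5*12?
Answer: -11766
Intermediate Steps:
l = -62 (l = -2 - 5*12 = -2 - 60 = -62)
F(C, x) = -9 + (-3 + x)*(6 + C) (F(C, x) = -9 + (x - 3)*(6 + C) = -9 + (-3 + x)*(6 + C))
(l - 44)*(117 + F(-7, 0)) = (-62 - 44)*(117 + (-27 - 3*(-7) + 6*0 - 7*0)) = -106*(117 + (-27 + 21 + 0 + 0)) = -106*(117 - 6) = -106*111 = -11766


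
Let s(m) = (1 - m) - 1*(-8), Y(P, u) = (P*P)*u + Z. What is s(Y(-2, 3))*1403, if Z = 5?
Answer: -11224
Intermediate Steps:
Y(P, u) = 5 + u*P² (Y(P, u) = (P*P)*u + 5 = P²*u + 5 = u*P² + 5 = 5 + u*P²)
s(m) = 9 - m (s(m) = (1 - m) + 8 = 9 - m)
s(Y(-2, 3))*1403 = (9 - (5 + 3*(-2)²))*1403 = (9 - (5 + 3*4))*1403 = (9 - (5 + 12))*1403 = (9 - 1*17)*1403 = (9 - 17)*1403 = -8*1403 = -11224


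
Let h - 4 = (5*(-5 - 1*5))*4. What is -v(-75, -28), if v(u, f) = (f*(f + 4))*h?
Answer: 131712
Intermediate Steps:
h = -196 (h = 4 + (5*(-5 - 1*5))*4 = 4 + (5*(-5 - 5))*4 = 4 + (5*(-10))*4 = 4 - 50*4 = 4 - 200 = -196)
v(u, f) = -196*f*(4 + f) (v(u, f) = (f*(f + 4))*(-196) = (f*(4 + f))*(-196) = -196*f*(4 + f))
-v(-75, -28) = -(-196)*(-28)*(4 - 28) = -(-196)*(-28)*(-24) = -1*(-131712) = 131712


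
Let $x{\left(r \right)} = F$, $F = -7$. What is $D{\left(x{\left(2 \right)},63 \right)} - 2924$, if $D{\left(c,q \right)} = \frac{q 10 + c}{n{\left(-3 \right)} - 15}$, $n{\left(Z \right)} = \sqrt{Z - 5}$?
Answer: $- \frac{690637}{233} - \frac{1246 i \sqrt{2}}{233} \approx -2964.1 - 7.5627 i$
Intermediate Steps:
$x{\left(r \right)} = -7$
$n{\left(Z \right)} = \sqrt{-5 + Z}$
$D{\left(c,q \right)} = \frac{c + 10 q}{-15 + 2 i \sqrt{2}}$ ($D{\left(c,q \right)} = \frac{q 10 + c}{\sqrt{-5 - 3} - 15} = \frac{10 q + c}{\sqrt{-8} - 15} = \frac{c + 10 q}{2 i \sqrt{2} - 15} = \frac{c + 10 q}{-15 + 2 i \sqrt{2}}$)
$D{\left(x{\left(2 \right)},63 \right)} - 2924 = - \frac{-7 + 10 \cdot 63}{15 - 2 i \sqrt{2}} - 2924 = - \frac{-7 + 630}{15 - 2 i \sqrt{2}} - 2924 = \left(-1\right) \frac{1}{15 - 2 i \sqrt{2}} \cdot 623 - 2924 = - \frac{623}{15 - 2 i \sqrt{2}} - 2924 = -2924 - \frac{623}{15 - 2 i \sqrt{2}}$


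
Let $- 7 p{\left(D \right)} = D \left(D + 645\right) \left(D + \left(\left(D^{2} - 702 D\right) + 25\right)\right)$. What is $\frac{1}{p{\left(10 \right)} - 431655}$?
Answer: $\frac{7}{42075165} \approx 1.6637 \cdot 10^{-7}$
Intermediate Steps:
$p{\left(D \right)} = - \frac{D \left(645 + D\right) \left(25 + D^{2} - 701 D\right)}{7}$ ($p{\left(D \right)} = - \frac{D \left(D + 645\right) \left(D + \left(\left(D^{2} - 702 D\right) + 25\right)\right)}{7} = - \frac{D \left(645 + D\right) \left(D + \left(25 + D^{2} - 702 D\right)\right)}{7} = - \frac{D \left(645 + D\right) \left(25 + D^{2} - 701 D\right)}{7}$)
$\frac{1}{p{\left(10 \right)} - 431655} = \frac{1}{\frac{1}{7} \cdot 10 \left(-16125 - 10^{3} + 56 \cdot 10^{2} + 452120 \cdot 10\right) - 431655} = \frac{1}{\frac{1}{7} \cdot 10 \left(-16125 - 1000 + 56 \cdot 100 + 4521200\right) - 431655} = \frac{1}{\frac{1}{7} \cdot 10 \left(-16125 - 1000 + 5600 + 4521200\right) - 431655} = \frac{1}{\frac{1}{7} \cdot 10 \cdot 4509675 - 431655} = \frac{1}{\frac{45096750}{7} - 431655} = \frac{1}{\frac{42075165}{7}} = \frac{7}{42075165}$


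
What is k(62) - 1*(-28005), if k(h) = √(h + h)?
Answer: 28005 + 2*√31 ≈ 28016.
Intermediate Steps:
k(h) = √2*√h (k(h) = √(2*h) = √2*√h)
k(62) - 1*(-28005) = √2*√62 - 1*(-28005) = 2*√31 + 28005 = 28005 + 2*√31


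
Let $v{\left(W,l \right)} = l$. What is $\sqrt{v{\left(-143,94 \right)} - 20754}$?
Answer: $2 i \sqrt{5165} \approx 143.74 i$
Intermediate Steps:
$\sqrt{v{\left(-143,94 \right)} - 20754} = \sqrt{94 - 20754} = \sqrt{-20660} = 2 i \sqrt{5165}$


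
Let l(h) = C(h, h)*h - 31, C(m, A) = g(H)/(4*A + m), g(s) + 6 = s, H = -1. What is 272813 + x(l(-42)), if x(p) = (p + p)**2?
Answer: 6925301/25 ≈ 2.7701e+5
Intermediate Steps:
g(s) = -6 + s
C(m, A) = -7/(m + 4*A) (C(m, A) = (-6 - 1)/(4*A + m) = -7/(m + 4*A))
l(h) = -162/5 (l(h) = (-7/(h + 4*h))*h - 31 = (-7*1/(5*h))*h - 31 = (-7/(5*h))*h - 31 = -7/5 - 31 = -162/5)
x(p) = 4*p**2 (x(p) = (2*p)**2 = 4*p**2)
272813 + x(l(-42)) = 272813 + 4*(-162/5)**2 = 272813 + 4*(26244/25) = 272813 + 104976/25 = 6925301/25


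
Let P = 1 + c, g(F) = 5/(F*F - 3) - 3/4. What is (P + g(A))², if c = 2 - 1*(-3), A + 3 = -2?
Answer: 58081/1936 ≈ 30.001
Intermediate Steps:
A = -5 (A = -3 - 2 = -5)
g(F) = -¾ + 5/(-3 + F²) (g(F) = 5/(F² - 3) - 3*¼ = 5/(-3 + F²) - ¾ = -¾ + 5/(-3 + F²))
c = 5 (c = 2 + 3 = 5)
P = 6 (P = 1 + 5 = 6)
(P + g(A))² = (6 + (29 - 3*(-5)²)/(4*(-3 + (-5)²)))² = (6 + (29 - 3*25)/(4*(-3 + 25)))² = (6 + (¼)*(29 - 75)/22)² = (6 + (¼)*(1/22)*(-46))² = (6 - 23/44)² = (241/44)² = 58081/1936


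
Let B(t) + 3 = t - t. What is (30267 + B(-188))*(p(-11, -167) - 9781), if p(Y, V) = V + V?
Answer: -306120360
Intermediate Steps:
B(t) = -3 (B(t) = -3 + (t - t) = -3 + 0 = -3)
p(Y, V) = 2*V
(30267 + B(-188))*(p(-11, -167) - 9781) = (30267 - 3)*(2*(-167) - 9781) = 30264*(-334 - 9781) = 30264*(-10115) = -306120360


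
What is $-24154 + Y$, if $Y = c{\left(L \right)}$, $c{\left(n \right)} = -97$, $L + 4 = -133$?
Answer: $-24251$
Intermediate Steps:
$L = -137$ ($L = -4 - 133 = -137$)
$Y = -97$
$-24154 + Y = -24154 - 97 = -24251$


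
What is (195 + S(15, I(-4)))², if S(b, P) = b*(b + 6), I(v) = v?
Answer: 260100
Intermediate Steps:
S(b, P) = b*(6 + b)
(195 + S(15, I(-4)))² = (195 + 15*(6 + 15))² = (195 + 15*21)² = (195 + 315)² = 510² = 260100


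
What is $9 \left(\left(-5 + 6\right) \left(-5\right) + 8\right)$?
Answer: $27$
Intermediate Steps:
$9 \left(\left(-5 + 6\right) \left(-5\right) + 8\right) = 9 \left(1 \left(-5\right) + 8\right) = 9 \left(-5 + 8\right) = 9 \cdot 3 = 27$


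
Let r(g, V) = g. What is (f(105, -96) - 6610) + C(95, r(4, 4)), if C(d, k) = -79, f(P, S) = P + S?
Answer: -6680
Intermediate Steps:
(f(105, -96) - 6610) + C(95, r(4, 4)) = ((105 - 96) - 6610) - 79 = (9 - 6610) - 79 = -6601 - 79 = -6680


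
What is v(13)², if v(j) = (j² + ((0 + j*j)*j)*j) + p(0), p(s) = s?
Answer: 825412900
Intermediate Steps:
v(j) = j² + j⁴ (v(j) = (j² + ((0 + j*j)*j)*j) + 0 = (j² + ((0 + j²)*j)*j) + 0 = (j² + (j²*j)*j) + 0 = (j² + j³*j) + 0 = (j² + j⁴) + 0 = j² + j⁴)
v(13)² = (13² + 13⁴)² = (169 + 28561)² = 28730² = 825412900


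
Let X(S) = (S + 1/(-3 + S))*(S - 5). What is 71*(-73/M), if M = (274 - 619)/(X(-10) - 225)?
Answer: -331712/299 ≈ -1109.4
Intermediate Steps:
X(S) = (-5 + S)*(S + 1/(-3 + S)) (X(S) = (S + 1/(-3 + S))*(-5 + S) = (-5 + S)*(S + 1/(-3 + S)))
M = 299/64 (M = (274 - 619)/((-5 + (-10)³ - 8*(-10)² + 16*(-10))/(-3 - 10) - 225) = -345/((-5 - 1000 - 8*100 - 160)/(-13) - 225) = -345/(-(-5 - 1000 - 800 - 160)/13 - 225) = -345/(-1/13*(-1965) - 225) = -345/(1965/13 - 225) = -345/(-960/13) = -345*(-13/960) = 299/64 ≈ 4.6719)
71*(-73/M) = 71*(-73/299/64) = 71*(-73*64/299) = 71*(-4672/299) = -331712/299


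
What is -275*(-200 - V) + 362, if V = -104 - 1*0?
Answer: 26762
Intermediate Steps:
V = -104 (V = -104 + 0 = -104)
-275*(-200 - V) + 362 = -275*(-200 - 1*(-104)) + 362 = -275*(-200 + 104) + 362 = -275*(-96) + 362 = 26400 + 362 = 26762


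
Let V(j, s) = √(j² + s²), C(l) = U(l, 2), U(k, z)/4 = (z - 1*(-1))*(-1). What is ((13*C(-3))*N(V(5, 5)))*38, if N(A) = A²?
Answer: -296400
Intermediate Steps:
U(k, z) = -4 - 4*z (U(k, z) = 4*((z - 1*(-1))*(-1)) = 4*((z + 1)*(-1)) = 4*((1 + z)*(-1)) = 4*(-1 - z) = -4 - 4*z)
C(l) = -12 (C(l) = -4 - 4*2 = -4 - 8 = -12)
((13*C(-3))*N(V(5, 5)))*38 = ((13*(-12))*(√(5² + 5²))²)*38 = -156*(√(25 + 25))²*38 = -156*(√50)²*38 = -156*(5*√2)²*38 = -156*50*38 = -7800*38 = -296400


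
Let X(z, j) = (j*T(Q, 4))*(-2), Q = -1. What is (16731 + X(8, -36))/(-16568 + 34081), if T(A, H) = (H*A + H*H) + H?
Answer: 17883/17513 ≈ 1.0211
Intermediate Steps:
T(A, H) = H + H**2 + A*H (T(A, H) = (A*H + H**2) + H = (H**2 + A*H) + H = H + H**2 + A*H)
X(z, j) = -32*j (X(z, j) = (j*(4*(1 - 1 + 4)))*(-2) = (j*(4*4))*(-2) = (j*16)*(-2) = (16*j)*(-2) = -32*j)
(16731 + X(8, -36))/(-16568 + 34081) = (16731 - 32*(-36))/(-16568 + 34081) = (16731 + 1152)/17513 = 17883*(1/17513) = 17883/17513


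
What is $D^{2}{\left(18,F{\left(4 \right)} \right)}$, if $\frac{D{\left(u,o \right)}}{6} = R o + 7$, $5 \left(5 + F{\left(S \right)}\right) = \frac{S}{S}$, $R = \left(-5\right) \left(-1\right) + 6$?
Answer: $\frac{1887876}{25} \approx 75515.0$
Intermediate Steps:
$R = 11$ ($R = 5 + 6 = 11$)
$F{\left(S \right)} = - \frac{24}{5}$ ($F{\left(S \right)} = -5 + \frac{S \frac{1}{S}}{5} = -5 + \frac{1}{5} \cdot 1 = -5 + \frac{1}{5} = - \frac{24}{5}$)
$D{\left(u,o \right)} = 42 + 66 o$ ($D{\left(u,o \right)} = 6 \left(11 o + 7\right) = 6 \left(7 + 11 o\right) = 42 + 66 o$)
$D^{2}{\left(18,F{\left(4 \right)} \right)} = \left(42 + 66 \left(- \frac{24}{5}\right)\right)^{2} = \left(42 - \frac{1584}{5}\right)^{2} = \left(- \frac{1374}{5}\right)^{2} = \frac{1887876}{25}$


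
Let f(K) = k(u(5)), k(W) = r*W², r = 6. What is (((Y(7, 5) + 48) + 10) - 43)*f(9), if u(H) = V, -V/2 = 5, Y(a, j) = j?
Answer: 12000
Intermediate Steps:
V = -10 (V = -2*5 = -10)
u(H) = -10
k(W) = 6*W²
f(K) = 600 (f(K) = 6*(-10)² = 6*100 = 600)
(((Y(7, 5) + 48) + 10) - 43)*f(9) = (((5 + 48) + 10) - 43)*600 = ((53 + 10) - 43)*600 = (63 - 43)*600 = 20*600 = 12000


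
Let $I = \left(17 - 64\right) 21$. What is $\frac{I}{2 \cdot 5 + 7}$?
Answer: $- \frac{987}{17} \approx -58.059$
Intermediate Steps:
$I = -987$ ($I = \left(17 - 64\right) 21 = \left(-47\right) 21 = -987$)
$\frac{I}{2 \cdot 5 + 7} = \frac{1}{2 \cdot 5 + 7} \left(-987\right) = \frac{1}{10 + 7} \left(-987\right) = \frac{1}{17} \left(-987\right) = - \frac{987}{17}$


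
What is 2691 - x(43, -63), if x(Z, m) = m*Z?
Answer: 5400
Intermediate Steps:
x(Z, m) = Z*m
2691 - x(43, -63) = 2691 - 43*(-63) = 2691 - 1*(-2709) = 2691 + 2709 = 5400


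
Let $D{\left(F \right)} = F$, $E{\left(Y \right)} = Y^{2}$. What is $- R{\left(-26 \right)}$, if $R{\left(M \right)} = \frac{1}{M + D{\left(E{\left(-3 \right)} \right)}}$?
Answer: $\frac{1}{17} \approx 0.058824$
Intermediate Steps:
$R{\left(M \right)} = \frac{1}{9 + M}$ ($R{\left(M \right)} = \frac{1}{M + \left(-3\right)^{2}} = \frac{1}{M + 9} = \frac{1}{9 + M}$)
$- R{\left(-26 \right)} = - \frac{1}{9 - 26} = - \frac{1}{-17} = \left(-1\right) \left(- \frac{1}{17}\right) = \frac{1}{17}$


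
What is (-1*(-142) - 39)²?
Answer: 10609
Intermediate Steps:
(-1*(-142) - 39)² = (142 - 39)² = 103² = 10609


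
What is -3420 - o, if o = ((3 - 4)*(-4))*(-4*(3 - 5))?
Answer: -3452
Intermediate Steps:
o = 32 (o = (-1*(-4))*(-4*(-2)) = 4*8 = 32)
-3420 - o = -3420 - 1*32 = -3420 - 32 = -3452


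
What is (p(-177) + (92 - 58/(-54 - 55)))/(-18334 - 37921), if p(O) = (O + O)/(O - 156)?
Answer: -1132408/680629245 ≈ -0.0016638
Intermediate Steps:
p(O) = 2*O/(-156 + O) (p(O) = (2*O)/(-156 + O) = 2*O/(-156 + O))
(p(-177) + (92 - 58/(-54 - 55)))/(-18334 - 37921) = (2*(-177)/(-156 - 177) + (92 - 58/(-54 - 55)))/(-18334 - 37921) = (2*(-177)/(-333) + (92 - 58/(-109)))/(-56255) = (2*(-177)*(-1/333) + (92 - 1/109*(-58)))*(-1/56255) = (118/111 + (92 + 58/109))*(-1/56255) = (118/111 + 10086/109)*(-1/56255) = (1132408/12099)*(-1/56255) = -1132408/680629245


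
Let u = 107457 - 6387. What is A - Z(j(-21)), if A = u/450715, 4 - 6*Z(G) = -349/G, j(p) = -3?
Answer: 30742043/1622574 ≈ 18.946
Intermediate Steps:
u = 101070
Z(G) = ⅔ + 349/(6*G) (Z(G) = ⅔ - (-349)/(6*G) = ⅔ + 349/(6*G))
A = 20214/90143 (A = 101070/450715 = 101070*(1/450715) = 20214/90143 ≈ 0.22424)
A - Z(j(-21)) = 20214/90143 - (349 + 4*(-3))/(6*(-3)) = 20214/90143 - (-1)*(349 - 12)/(6*3) = 20214/90143 - (-1)*337/(6*3) = 20214/90143 - 1*(-337/18) = 20214/90143 + 337/18 = 30742043/1622574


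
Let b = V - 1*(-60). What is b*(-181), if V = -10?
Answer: -9050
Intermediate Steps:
b = 50 (b = -10 - 1*(-60) = -10 + 60 = 50)
b*(-181) = 50*(-181) = -9050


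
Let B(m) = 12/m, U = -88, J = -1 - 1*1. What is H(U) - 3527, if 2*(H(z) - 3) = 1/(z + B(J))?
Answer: -662513/188 ≈ -3524.0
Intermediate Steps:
J = -2 (J = -1 - 1 = -2)
H(z) = 3 + 1/(2*(-6 + z)) (H(z) = 3 + 1/(2*(z + 12/(-2))) = 3 + 1/(2*(z + 12*(-1/2))) = 3 + 1/(2*(z - 6)) = 3 + 1/(2*(-6 + z)))
H(U) - 3527 = (-35 + 6*(-88))/(2*(-6 - 88)) - 3527 = (1/2)*(-35 - 528)/(-94) - 3527 = (1/2)*(-1/94)*(-563) - 3527 = 563/188 - 3527 = -662513/188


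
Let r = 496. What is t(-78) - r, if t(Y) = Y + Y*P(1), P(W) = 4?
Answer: -886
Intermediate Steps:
t(Y) = 5*Y (t(Y) = Y + Y*4 = Y + 4*Y = 5*Y)
t(-78) - r = 5*(-78) - 1*496 = -390 - 496 = -886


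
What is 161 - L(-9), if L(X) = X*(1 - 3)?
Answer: 143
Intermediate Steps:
L(X) = -2*X (L(X) = X*(-2) = -2*X)
161 - L(-9) = 161 - (-2)*(-9) = 161 - 1*18 = 161 - 18 = 143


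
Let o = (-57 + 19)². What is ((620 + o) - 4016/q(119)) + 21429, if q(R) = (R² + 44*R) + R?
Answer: 114621343/4879 ≈ 23493.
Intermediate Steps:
o = 1444 (o = (-38)² = 1444)
q(R) = R² + 45*R
((620 + o) - 4016/q(119)) + 21429 = ((620 + 1444) - 4016*1/(119*(45 + 119))) + 21429 = (2064 - 4016/(119*164)) + 21429 = (2064 - 4016/19516) + 21429 = (2064 - 4016*1/19516) + 21429 = (2064 - 1004/4879) + 21429 = 10069252/4879 + 21429 = 114621343/4879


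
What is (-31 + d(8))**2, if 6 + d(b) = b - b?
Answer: 1369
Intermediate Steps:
d(b) = -6 (d(b) = -6 + (b - b) = -6 + 0 = -6)
(-31 + d(8))**2 = (-31 - 6)**2 = (-37)**2 = 1369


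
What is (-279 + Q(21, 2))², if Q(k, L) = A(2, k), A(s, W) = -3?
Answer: 79524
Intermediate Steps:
Q(k, L) = -3
(-279 + Q(21, 2))² = (-279 - 3)² = (-282)² = 79524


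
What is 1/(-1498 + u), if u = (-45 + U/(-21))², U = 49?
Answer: 9/6682 ≈ 0.0013469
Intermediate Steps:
u = 20164/9 (u = (-45 + 49/(-21))² = (-45 + 49*(-1/21))² = (-45 - 7/3)² = (-142/3)² = 20164/9 ≈ 2240.4)
1/(-1498 + u) = 1/(-1498 + 20164/9) = 1/(6682/9) = 9/6682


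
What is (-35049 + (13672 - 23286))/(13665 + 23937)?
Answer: -44663/37602 ≈ -1.1878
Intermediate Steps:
(-35049 + (13672 - 23286))/(13665 + 23937) = (-35049 - 9614)/37602 = -44663*1/37602 = -44663/37602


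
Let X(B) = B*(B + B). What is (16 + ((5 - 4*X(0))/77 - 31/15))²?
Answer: 261404224/1334025 ≈ 195.95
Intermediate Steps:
X(B) = 2*B² (X(B) = B*(2*B) = 2*B²)
(16 + ((5 - 4*X(0))/77 - 31/15))² = (16 + ((5 - 8*0²)/77 - 31/15))² = (16 + ((5 - 8*0)*(1/77) - 31*1/15))² = (16 + ((5 - 4*0)*(1/77) - 31/15))² = (16 + ((5 + 0)*(1/77) - 31/15))² = (16 + (5*(1/77) - 31/15))² = (16 + (5/77 - 31/15))² = (16 - 2312/1155)² = (16168/1155)² = 261404224/1334025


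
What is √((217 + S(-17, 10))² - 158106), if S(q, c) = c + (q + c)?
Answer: I*√109706 ≈ 331.22*I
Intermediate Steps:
S(q, c) = q + 2*c (S(q, c) = c + (c + q) = q + 2*c)
√((217 + S(-17, 10))² - 158106) = √((217 + (-17 + 2*10))² - 158106) = √((217 + (-17 + 20))² - 158106) = √((217 + 3)² - 158106) = √(220² - 158106) = √(48400 - 158106) = √(-109706) = I*√109706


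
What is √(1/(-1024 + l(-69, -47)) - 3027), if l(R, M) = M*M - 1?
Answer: I*√265213558/296 ≈ 55.018*I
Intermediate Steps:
l(R, M) = -1 + M² (l(R, M) = M² - 1 = -1 + M²)
√(1/(-1024 + l(-69, -47)) - 3027) = √(1/(-1024 + (-1 + (-47)²)) - 3027) = √(1/(-1024 + (-1 + 2209)) - 3027) = √(1/(-1024 + 2208) - 3027) = √(1/1184 - 3027) = √(-3583967/1184) = I*√265213558/296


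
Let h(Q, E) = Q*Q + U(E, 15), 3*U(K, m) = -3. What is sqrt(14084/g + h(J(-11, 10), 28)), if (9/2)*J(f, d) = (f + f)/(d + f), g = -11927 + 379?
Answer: 2*sqrt(3659405302)/25983 ≈ 4.6564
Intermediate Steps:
U(K, m) = -1 (U(K, m) = (1/3)*(-3) = -1)
g = -11548
J(f, d) = 4*f/(9*(d + f)) (J(f, d) = 2*((f + f)/(d + f))/9 = 2*((2*f)/(d + f))/9 = 2*(2*f/(d + f))/9 = 4*f/(9*(d + f)))
h(Q, E) = -1 + Q**2 (h(Q, E) = Q*Q - 1 = Q**2 - 1 = -1 + Q**2)
sqrt(14084/g + h(J(-11, 10), 28)) = sqrt(14084/(-11548) + (-1 + ((4/9)*(-11)/(10 - 11))**2)) = sqrt(14084*(-1/11548) + (-1 + ((4/9)*(-11)/(-1))**2)) = sqrt(-3521/2887 + (-1 + ((4/9)*(-11)*(-1))**2)) = sqrt(-3521/2887 + (-1 + (44/9)**2)) = sqrt(-3521/2887 + (-1 + 1936/81)) = sqrt(-3521/2887 + 1855/81) = sqrt(5070184/233847) = 2*sqrt(3659405302)/25983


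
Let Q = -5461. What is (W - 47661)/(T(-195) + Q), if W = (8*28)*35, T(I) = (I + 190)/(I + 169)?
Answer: 1035346/141981 ≈ 7.2921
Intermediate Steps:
T(I) = (190 + I)/(169 + I)
W = 7840 (W = 224*35 = 7840)
(W - 47661)/(T(-195) + Q) = (7840 - 47661)/((190 - 195)/(169 - 195) - 5461) = -39821/(-5/(-26) - 5461) = -39821/(-1/26*(-5) - 5461) = -39821/(5/26 - 5461) = -39821/(-141981/26) = -39821*(-26/141981) = 1035346/141981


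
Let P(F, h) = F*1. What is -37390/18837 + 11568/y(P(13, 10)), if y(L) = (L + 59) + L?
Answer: 214728266/1601145 ≈ 134.11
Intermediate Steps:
P(F, h) = F
y(L) = 59 + 2*L (y(L) = (59 + L) + L = 59 + 2*L)
-37390/18837 + 11568/y(P(13, 10)) = -37390/18837 + 11568/(59 + 2*13) = -37390*1/18837 + 11568/(59 + 26) = -37390/18837 + 11568/85 = 214728266/1601145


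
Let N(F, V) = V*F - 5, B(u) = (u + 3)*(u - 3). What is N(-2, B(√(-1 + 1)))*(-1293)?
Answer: -16809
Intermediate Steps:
B(u) = (-3 + u)*(3 + u) (B(u) = (3 + u)*(-3 + u) = (-3 + u)*(3 + u))
N(F, V) = -5 + F*V (N(F, V) = F*V - 5 = -5 + F*V)
N(-2, B(√(-1 + 1)))*(-1293) = (-5 - 2*(-9 + (√(-1 + 1))²))*(-1293) = (-5 - 2*(-9 + (√0)²))*(-1293) = (-5 - 2*(-9 + 0²))*(-1293) = (-5 - 2*(-9 + 0))*(-1293) = (-5 - 2*(-9))*(-1293) = (-5 + 18)*(-1293) = 13*(-1293) = -16809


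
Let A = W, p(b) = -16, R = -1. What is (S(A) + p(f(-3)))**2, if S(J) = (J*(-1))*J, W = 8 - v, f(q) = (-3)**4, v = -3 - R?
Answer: 13456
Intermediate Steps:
v = -2 (v = -3 - 1*(-1) = -3 + 1 = -2)
f(q) = 81
W = 10 (W = 8 - 1*(-2) = 8 + 2 = 10)
A = 10
S(J) = -J**2 (S(J) = (-J)*J = -J**2)
(S(A) + p(f(-3)))**2 = (-1*10**2 - 16)**2 = (-1*100 - 16)**2 = (-100 - 16)**2 = (-116)**2 = 13456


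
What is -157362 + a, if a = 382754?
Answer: 225392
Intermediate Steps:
-157362 + a = -157362 + 382754 = 225392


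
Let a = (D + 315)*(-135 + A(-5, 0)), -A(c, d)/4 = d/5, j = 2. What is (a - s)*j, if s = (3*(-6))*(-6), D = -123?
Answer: -52056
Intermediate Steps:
s = 108 (s = -18*(-6) = 108)
A(c, d) = -4*d/5
a = -25920 (a = (-123 + 315)*(-135 - 4/5*0) = 192*(-135 + 0) = 192*(-135) = -25920)
(a - s)*j = (-25920 - 1*108)*2 = (-25920 - 108)*2 = -26028*2 = -52056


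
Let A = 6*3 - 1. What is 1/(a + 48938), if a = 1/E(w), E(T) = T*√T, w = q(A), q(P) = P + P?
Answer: 1923459152/94130243980575 - 34*√34/94130243980575 ≈ 2.0434e-5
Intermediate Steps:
A = 17 (A = 18 - 1 = 17)
q(P) = 2*P
w = 34 (w = 2*17 = 34)
E(T) = T^(3/2)
a = √34/1156 (a = 1/(34^(3/2)) = 1/(34*√34) = √34/1156 ≈ 0.0050441)
1/(a + 48938) = 1/(√34/1156 + 48938) = 1/(48938 + √34/1156)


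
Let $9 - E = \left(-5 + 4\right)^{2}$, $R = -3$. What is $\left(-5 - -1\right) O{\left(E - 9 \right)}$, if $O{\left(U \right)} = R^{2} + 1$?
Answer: $-40$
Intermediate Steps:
$E = 8$ ($E = 9 - \left(-5 + 4\right)^{2} = 9 - \left(-1\right)^{2} = 9 - 1 = 8$)
$O{\left(U \right)} = 10$ ($O{\left(U \right)} = \left(-3\right)^{2} + 1 = 9 + 1 = 10$)
$\left(-5 - -1\right) O{\left(E - 9 \right)} = \left(-5 - -1\right) 10 = \left(-5 + \left(4 - 3\right)\right) 10 = \left(-5 + 1\right) 10 = \left(-4\right) 10 = -40$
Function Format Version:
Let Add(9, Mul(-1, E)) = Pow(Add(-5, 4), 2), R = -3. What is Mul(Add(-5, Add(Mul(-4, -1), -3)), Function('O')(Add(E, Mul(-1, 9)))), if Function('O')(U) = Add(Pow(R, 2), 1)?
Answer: -40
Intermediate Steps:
E = 8 (E = Add(9, Mul(-1, Pow(Add(-5, 4), 2))) = Add(9, Mul(-1, Pow(-1, 2))) = Add(9, Mul(-1, 1)) = Add(9, -1) = 8)
Function('O')(U) = 10 (Function('O')(U) = Add(Pow(-3, 2), 1) = Add(9, 1) = 10)
Mul(Add(-5, Add(Mul(-4, -1), -3)), Function('O')(Add(E, Mul(-1, 9)))) = Mul(Add(-5, Add(Mul(-4, -1), -3)), 10) = Mul(Add(-5, Add(4, -3)), 10) = Mul(Add(-5, 1), 10) = Mul(-4, 10) = -40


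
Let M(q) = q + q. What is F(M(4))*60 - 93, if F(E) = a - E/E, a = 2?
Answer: -33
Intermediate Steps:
M(q) = 2*q
F(E) = 1 (F(E) = 2 - E/E = 2 - 1*1 = 2 - 1 = 1)
F(M(4))*60 - 93 = 1*60 - 93 = 60 - 93 = -33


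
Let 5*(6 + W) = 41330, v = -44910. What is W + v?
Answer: -36650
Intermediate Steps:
W = 8260 (W = -6 + (⅕)*41330 = -6 + 8266 = 8260)
W + v = 8260 - 44910 = -36650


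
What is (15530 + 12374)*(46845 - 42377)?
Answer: 124675072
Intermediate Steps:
(15530 + 12374)*(46845 - 42377) = 27904*4468 = 124675072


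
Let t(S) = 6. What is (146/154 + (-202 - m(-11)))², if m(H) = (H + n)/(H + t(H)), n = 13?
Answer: 5967717001/148225 ≈ 40261.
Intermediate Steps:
m(H) = (13 + H)/(6 + H) (m(H) = (H + 13)/(H + 6) = (13 + H)/(6 + H))
(146/154 + (-202 - m(-11)))² = (146/154 + (-202 - (13 - 11)/(6 - 11)))² = (146*(1/154) + (-202 - 2/(-5)))² = (73/77 + (-202 - (-1)*2/5))² = (73/77 + (-202 - 1*(-⅖)))² = (73/77 + (-202 + ⅖))² = (73/77 - 1008/5)² = (-77251/385)² = 5967717001/148225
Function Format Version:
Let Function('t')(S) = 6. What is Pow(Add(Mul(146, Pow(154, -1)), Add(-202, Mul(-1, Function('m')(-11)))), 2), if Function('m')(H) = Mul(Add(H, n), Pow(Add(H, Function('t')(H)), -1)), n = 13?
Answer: Rational(5967717001, 148225) ≈ 40261.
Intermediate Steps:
Function('m')(H) = Mul(Pow(Add(6, H), -1), Add(13, H)) (Function('m')(H) = Mul(Add(H, 13), Pow(Add(H, 6), -1)) = Mul(Add(13, H), Pow(Add(6, H), -1)) = Mul(Pow(Add(6, H), -1), Add(13, H)))
Pow(Add(Mul(146, Pow(154, -1)), Add(-202, Mul(-1, Function('m')(-11)))), 2) = Pow(Add(Mul(146, Pow(154, -1)), Add(-202, Mul(-1, Mul(Pow(Add(6, -11), -1), Add(13, -11))))), 2) = Pow(Add(Mul(146, Rational(1, 154)), Add(-202, Mul(-1, Mul(Pow(-5, -1), 2)))), 2) = Pow(Add(Rational(73, 77), Add(-202, Mul(-1, Mul(Rational(-1, 5), 2)))), 2) = Pow(Add(Rational(73, 77), Add(-202, Mul(-1, Rational(-2, 5)))), 2) = Pow(Add(Rational(73, 77), Add(-202, Rational(2, 5))), 2) = Pow(Add(Rational(73, 77), Rational(-1008, 5)), 2) = Pow(Rational(-77251, 385), 2) = Rational(5967717001, 148225)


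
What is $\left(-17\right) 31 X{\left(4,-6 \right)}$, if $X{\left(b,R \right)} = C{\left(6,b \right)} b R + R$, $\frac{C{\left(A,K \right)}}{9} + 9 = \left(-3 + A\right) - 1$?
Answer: $-793662$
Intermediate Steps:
$C{\left(A,K \right)} = -117 + 9 A$ ($C{\left(A,K \right)} = -81 + 9 \left(\left(-3 + A\right) - 1\right) = -81 + 9 \left(-4 + A\right) = -81 + \left(-36 + 9 A\right) = -117 + 9 A$)
$X{\left(b,R \right)} = R - 63 R b$ ($X{\left(b,R \right)} = \left(-117 + 9 \cdot 6\right) b R + R = \left(-117 + 54\right) b R + R = - 63 b R + R = - 63 R b + R = R - 63 R b$)
$\left(-17\right) 31 X{\left(4,-6 \right)} = \left(-17\right) 31 \left(- 6 \left(1 - 252\right)\right) = - 527 \left(- 6 \left(1 - 252\right)\right) = - 527 \left(\left(-6\right) \left(-251\right)\right) = \left(-527\right) 1506 = -793662$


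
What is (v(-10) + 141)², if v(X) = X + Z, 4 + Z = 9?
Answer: 18496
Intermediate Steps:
Z = 5 (Z = -4 + 9 = 5)
v(X) = 5 + X (v(X) = X + 5 = 5 + X)
(v(-10) + 141)² = ((5 - 10) + 141)² = (-5 + 141)² = 136² = 18496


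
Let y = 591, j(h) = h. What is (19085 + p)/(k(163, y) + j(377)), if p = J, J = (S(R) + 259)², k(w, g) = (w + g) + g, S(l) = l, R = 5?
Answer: 12683/246 ≈ 51.557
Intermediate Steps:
k(w, g) = w + 2*g (k(w, g) = (g + w) + g = w + 2*g)
J = 69696 (J = (5 + 259)² = 264² = 69696)
p = 69696
(19085 + p)/(k(163, y) + j(377)) = (19085 + 69696)/((163 + 2*591) + 377) = 88781/((163 + 1182) + 377) = 88781/(1345 + 377) = 88781/1722 = 88781*(1/1722) = 12683/246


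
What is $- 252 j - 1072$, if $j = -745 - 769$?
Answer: $380456$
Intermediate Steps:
$j = -1514$
$- 252 j - 1072 = \left(-252\right) \left(-1514\right) - 1072 = 381528 - 1072 = 380456$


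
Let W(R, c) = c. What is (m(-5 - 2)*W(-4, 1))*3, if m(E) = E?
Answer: -21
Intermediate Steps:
(m(-5 - 2)*W(-4, 1))*3 = ((-5 - 2)*1)*3 = -7*1*3 = -7*3 = -21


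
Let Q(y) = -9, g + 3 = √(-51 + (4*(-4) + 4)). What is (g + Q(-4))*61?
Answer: -732 + 183*I*√7 ≈ -732.0 + 484.17*I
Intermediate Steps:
g = -3 + 3*I*√7 (g = -3 + √(-51 + (4*(-4) + 4)) = -3 + √(-51 + (-16 + 4)) = -3 + √(-51 - 12) = -3 + √(-63) = -3 + 3*I*√7 ≈ -3.0 + 7.9373*I)
(g + Q(-4))*61 = ((-3 + 3*I*√7) - 9)*61 = (-12 + 3*I*√7)*61 = -732 + 183*I*√7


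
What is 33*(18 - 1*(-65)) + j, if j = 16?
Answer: 2755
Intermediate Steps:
33*(18 - 1*(-65)) + j = 33*(18 - 1*(-65)) + 16 = 33*(18 + 65) + 16 = 33*83 + 16 = 2739 + 16 = 2755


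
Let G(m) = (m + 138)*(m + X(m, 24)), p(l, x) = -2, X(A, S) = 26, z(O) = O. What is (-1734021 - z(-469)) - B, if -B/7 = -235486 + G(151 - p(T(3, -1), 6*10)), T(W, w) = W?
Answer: -3017331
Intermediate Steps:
G(m) = (26 + m)*(138 + m) (G(m) = (m + 138)*(m + 26) = (138 + m)*(26 + m) = (26 + m)*(138 + m))
B = 1283779 (B = -7*(-235486 + (3588 + (151 - 1*(-2))**2 + 164*(151 - 1*(-2)))) = -7*(-235486 + (3588 + (151 + 2)**2 + 164*(151 + 2))) = -7*(-235486 + (3588 + 153**2 + 164*153)) = -7*(-235486 + (3588 + 23409 + 25092)) = -7*(-235486 + 52089) = -7*(-183397) = 1283779)
(-1734021 - z(-469)) - B = (-1734021 - 1*(-469)) - 1*1283779 = (-1734021 + 469) - 1283779 = -1733552 - 1283779 = -3017331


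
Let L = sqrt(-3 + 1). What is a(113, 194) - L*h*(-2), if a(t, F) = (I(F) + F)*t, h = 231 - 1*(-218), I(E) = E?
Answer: 43844 + 898*I*sqrt(2) ≈ 43844.0 + 1270.0*I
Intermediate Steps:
h = 449 (h = 231 + 218 = 449)
a(t, F) = 2*F*t (a(t, F) = (F + F)*t = (2*F)*t = 2*F*t)
L = I*sqrt(2) (L = sqrt(-2) = I*sqrt(2) ≈ 1.4142*I)
a(113, 194) - L*h*(-2) = 2*194*113 - I*sqrt(2)*449*(-2) = 43844 - I*sqrt(2)*(-898) = 43844 - (-898)*I*sqrt(2) = 43844 + 898*I*sqrt(2)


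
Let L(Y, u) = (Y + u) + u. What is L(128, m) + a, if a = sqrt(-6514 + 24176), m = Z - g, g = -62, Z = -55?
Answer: 142 + sqrt(17662) ≈ 274.90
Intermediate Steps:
m = 7 (m = -55 - 1*(-62) = -55 + 62 = 7)
L(Y, u) = Y + 2*u
a = sqrt(17662) ≈ 132.90
L(128, m) + a = (128 + 2*7) + sqrt(17662) = (128 + 14) + sqrt(17662) = 142 + sqrt(17662)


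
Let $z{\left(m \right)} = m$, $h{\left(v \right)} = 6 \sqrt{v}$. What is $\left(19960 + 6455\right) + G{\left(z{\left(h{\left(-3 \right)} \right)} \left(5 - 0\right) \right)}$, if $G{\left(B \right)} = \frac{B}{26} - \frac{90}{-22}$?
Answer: $\frac{290610}{11} + \frac{15 i \sqrt{3}}{13} \approx 26419.0 + 1.9985 i$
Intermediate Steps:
$G{\left(B \right)} = \frac{45}{11} + \frac{B}{26}$ ($G{\left(B \right)} = B \frac{1}{26} - - \frac{45}{11} = \frac{B}{26} + \frac{45}{11} = \frac{45}{11} + \frac{B}{26}$)
$\left(19960 + 6455\right) + G{\left(z{\left(h{\left(-3 \right)} \right)} \left(5 - 0\right) \right)} = \left(19960 + 6455\right) + \left(\frac{45}{11} + \frac{6 \sqrt{-3} \left(5 - 0\right)}{26}\right) = 26415 + \left(\frac{45}{11} + \frac{6 i \sqrt{3} \left(5 + 0\right)}{26}\right) = 26415 + \left(\frac{45}{11} + \frac{6 i \sqrt{3} \cdot 5}{26}\right) = 26415 + \left(\frac{45}{11} + \frac{30 i \sqrt{3}}{26}\right) = 26415 + \left(\frac{45}{11} + \frac{15 i \sqrt{3}}{13}\right) = \frac{290610}{11} + \frac{15 i \sqrt{3}}{13}$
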